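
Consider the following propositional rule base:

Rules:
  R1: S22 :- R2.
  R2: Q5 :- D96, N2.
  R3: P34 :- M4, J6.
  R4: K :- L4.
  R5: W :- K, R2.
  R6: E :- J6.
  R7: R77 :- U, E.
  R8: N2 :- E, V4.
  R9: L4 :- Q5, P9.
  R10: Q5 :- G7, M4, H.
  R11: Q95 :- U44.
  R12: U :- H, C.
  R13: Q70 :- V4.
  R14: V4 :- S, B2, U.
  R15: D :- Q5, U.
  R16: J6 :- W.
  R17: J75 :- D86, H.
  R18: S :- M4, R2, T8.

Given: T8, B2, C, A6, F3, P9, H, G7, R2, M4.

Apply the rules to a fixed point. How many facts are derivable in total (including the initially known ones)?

[1] R1 [S22 :- R2.]; R10 [Q5 :- G7, M4, H.]; R12 [U :- H, C.]; R18 [S :- M4, R2, T8.]. ⇒ new: S22, Q5, U, S.
[2] R9 [L4 :- Q5, P9.]; R14 [V4 :- S, B2, U.]; R15 [D :- Q5, U.]. ⇒ new: L4, V4, D.
[3] R4 [K :- L4.]; R13 [Q70 :- V4.]. ⇒ new: K, Q70.
[4] R5 [W :- K, R2.]. ⇒ new: W.
[5] R16 [J6 :- W.]. ⇒ new: J6.
[6] R3 [P34 :- M4, J6.]; R6 [E :- J6.]. ⇒ new: P34, E.
[7] R7 [R77 :- U, E.]; R8 [N2 :- E, V4.]. ⇒ new: R77, N2.
Closure: {A6, B2, C, D, E, F3, G7, H, J6, K, L4, M4, N2, P34, P9, Q5, Q70, R2, R77, S, S22, T8, U, V4, W} — 25 facts.

25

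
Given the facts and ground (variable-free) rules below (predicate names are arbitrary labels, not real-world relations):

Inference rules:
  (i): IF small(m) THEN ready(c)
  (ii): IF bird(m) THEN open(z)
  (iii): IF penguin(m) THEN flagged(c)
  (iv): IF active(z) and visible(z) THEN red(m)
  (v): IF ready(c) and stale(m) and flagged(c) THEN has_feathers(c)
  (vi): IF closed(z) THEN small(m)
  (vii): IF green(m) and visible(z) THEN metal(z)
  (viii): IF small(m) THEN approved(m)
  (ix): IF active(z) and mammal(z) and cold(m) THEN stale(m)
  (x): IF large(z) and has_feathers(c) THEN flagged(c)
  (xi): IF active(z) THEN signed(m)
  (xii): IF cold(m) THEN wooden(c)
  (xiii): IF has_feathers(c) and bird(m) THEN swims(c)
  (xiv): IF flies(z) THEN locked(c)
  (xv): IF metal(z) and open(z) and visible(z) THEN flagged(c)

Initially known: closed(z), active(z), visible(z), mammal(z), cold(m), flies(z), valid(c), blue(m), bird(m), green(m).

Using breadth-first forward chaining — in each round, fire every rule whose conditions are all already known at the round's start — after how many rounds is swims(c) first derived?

4

Round 1: (ii) [IF bird(m) THEN open(z)]; (iv) [IF active(z) and visible(z) THEN red(m)]; (vi) [IF closed(z) THEN small(m)]; (vii) [IF green(m) and visible(z) THEN metal(z)]; (ix) [IF active(z) and mammal(z) and cold(m) THEN stale(m)]; (xi) [IF active(z) THEN signed(m)]; (xii) [IF cold(m) THEN wooden(c)]; (xiv) [IF flies(z) THEN locked(c)]. Adds open(z), red(m), small(m), metal(z), stale(m), signed(m), wooden(c), locked(c).
Round 2: (i) [IF small(m) THEN ready(c)]; (viii) [IF small(m) THEN approved(m)]; (xv) [IF metal(z) and open(z) and visible(z) THEN flagged(c)]. Adds ready(c), approved(m), flagged(c).
Round 3: (v) [IF ready(c) and stale(m) and flagged(c) THEN has_feathers(c)]. Adds has_feathers(c).
Round 4: (xiii) [IF has_feathers(c) and bird(m) THEN swims(c)]. Adds swims(c).
swims(c) first appears in round 4.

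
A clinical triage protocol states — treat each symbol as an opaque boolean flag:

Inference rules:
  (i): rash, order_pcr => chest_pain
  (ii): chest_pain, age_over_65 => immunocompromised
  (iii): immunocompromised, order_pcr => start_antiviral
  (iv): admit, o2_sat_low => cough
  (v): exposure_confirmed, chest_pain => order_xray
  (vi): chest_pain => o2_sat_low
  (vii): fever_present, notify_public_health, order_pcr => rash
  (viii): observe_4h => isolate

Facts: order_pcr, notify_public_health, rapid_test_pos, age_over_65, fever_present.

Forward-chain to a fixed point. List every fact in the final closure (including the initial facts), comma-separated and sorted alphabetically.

age_over_65, chest_pain, fever_present, immunocompromised, notify_public_health, o2_sat_low, order_pcr, rapid_test_pos, rash, start_antiviral

Round 1 — (vii), derive rash.
Round 2 — (i), derive chest_pain.
Round 3 — (ii), (vi), derive immunocompromised, o2_sat_low.
Round 4 — (iii), derive start_antiviral.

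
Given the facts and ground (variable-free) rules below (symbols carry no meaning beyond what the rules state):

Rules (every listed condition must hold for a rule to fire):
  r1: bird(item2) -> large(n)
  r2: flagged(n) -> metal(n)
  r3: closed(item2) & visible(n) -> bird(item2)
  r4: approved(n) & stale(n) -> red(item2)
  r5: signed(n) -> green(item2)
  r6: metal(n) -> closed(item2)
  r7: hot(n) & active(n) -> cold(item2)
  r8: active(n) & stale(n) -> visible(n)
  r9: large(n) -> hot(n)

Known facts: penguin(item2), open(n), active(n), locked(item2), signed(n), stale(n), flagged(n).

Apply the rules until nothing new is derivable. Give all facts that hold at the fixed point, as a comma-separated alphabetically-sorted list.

Round 1: r2 [flagged(n) -> metal(n)]; r5 [signed(n) -> green(item2)]; r8 [active(n) & stale(n) -> visible(n)]. New: metal(n), green(item2), visible(n).
Round 2: r6 [metal(n) -> closed(item2)]. New: closed(item2).
Round 3: r3 [closed(item2) & visible(n) -> bird(item2)]. New: bird(item2).
Round 4: r1 [bird(item2) -> large(n)]. New: large(n).
Round 5: r9 [large(n) -> hot(n)]. New: hot(n).
Round 6: r7 [hot(n) & active(n) -> cold(item2)]. New: cold(item2).

active(n), bird(item2), closed(item2), cold(item2), flagged(n), green(item2), hot(n), large(n), locked(item2), metal(n), open(n), penguin(item2), signed(n), stale(n), visible(n)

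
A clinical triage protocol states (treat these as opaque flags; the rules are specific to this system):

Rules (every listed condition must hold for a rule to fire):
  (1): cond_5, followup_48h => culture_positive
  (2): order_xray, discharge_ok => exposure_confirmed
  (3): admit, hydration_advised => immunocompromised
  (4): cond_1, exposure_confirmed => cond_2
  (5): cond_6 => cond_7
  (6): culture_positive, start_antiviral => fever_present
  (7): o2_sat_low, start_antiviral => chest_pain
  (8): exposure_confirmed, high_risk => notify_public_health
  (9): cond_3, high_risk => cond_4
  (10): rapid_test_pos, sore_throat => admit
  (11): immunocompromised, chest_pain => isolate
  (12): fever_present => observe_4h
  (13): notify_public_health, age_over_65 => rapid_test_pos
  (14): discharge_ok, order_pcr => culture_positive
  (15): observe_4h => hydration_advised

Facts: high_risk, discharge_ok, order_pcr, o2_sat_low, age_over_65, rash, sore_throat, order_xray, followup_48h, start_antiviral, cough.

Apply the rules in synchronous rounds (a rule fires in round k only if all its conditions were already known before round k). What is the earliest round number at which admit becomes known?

Round 1: (2) [order_xray, discharge_ok => exposure_confirmed]; (7) [o2_sat_low, start_antiviral => chest_pain]; (14) [discharge_ok, order_pcr => culture_positive]. New: exposure_confirmed, chest_pain, culture_positive.
Round 2: (6) [culture_positive, start_antiviral => fever_present]; (8) [exposure_confirmed, high_risk => notify_public_health]. New: fever_present, notify_public_health.
Round 3: (12) [fever_present => observe_4h]; (13) [notify_public_health, age_over_65 => rapid_test_pos]. New: observe_4h, rapid_test_pos.
Round 4: (10) [rapid_test_pos, sore_throat => admit]; (15) [observe_4h => hydration_advised]. New: admit, hydration_advised.
admit first appears in round 4.

4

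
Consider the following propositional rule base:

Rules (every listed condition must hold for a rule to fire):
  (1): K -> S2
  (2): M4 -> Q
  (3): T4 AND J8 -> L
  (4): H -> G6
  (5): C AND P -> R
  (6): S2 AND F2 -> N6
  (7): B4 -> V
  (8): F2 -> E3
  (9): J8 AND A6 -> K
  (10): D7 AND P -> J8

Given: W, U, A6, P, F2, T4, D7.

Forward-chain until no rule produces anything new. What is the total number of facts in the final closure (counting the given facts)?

Round 1: (8) [F2 -> E3]; (10) [D7 AND P -> J8]. Adds E3, J8.
Round 2: (3) [T4 AND J8 -> L]; (9) [J8 AND A6 -> K]. Adds L, K.
Round 3: (1) [K -> S2]. Adds S2.
Round 4: (6) [S2 AND F2 -> N6]. Adds N6.
Closure: {A6, D7, E3, F2, J8, K, L, N6, P, S2, T4, U, W} — 13 facts.

13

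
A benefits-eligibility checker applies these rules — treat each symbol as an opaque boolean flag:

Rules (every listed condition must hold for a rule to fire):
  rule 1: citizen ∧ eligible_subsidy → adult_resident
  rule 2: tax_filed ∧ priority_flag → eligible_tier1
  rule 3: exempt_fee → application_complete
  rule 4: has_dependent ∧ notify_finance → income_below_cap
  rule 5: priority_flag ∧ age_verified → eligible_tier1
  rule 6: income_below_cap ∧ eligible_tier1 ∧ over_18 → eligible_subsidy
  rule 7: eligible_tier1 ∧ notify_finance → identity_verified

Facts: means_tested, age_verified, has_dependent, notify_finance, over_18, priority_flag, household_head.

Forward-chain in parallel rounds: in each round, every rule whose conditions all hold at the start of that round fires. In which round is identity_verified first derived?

Round 1: rule 4 [has_dependent ∧ notify_finance → income_below_cap]; rule 5 [priority_flag ∧ age_verified → eligible_tier1]. New: income_below_cap, eligible_tier1.
Round 2: rule 6 [income_below_cap ∧ eligible_tier1 ∧ over_18 → eligible_subsidy]; rule 7 [eligible_tier1 ∧ notify_finance → identity_verified]. New: eligible_subsidy, identity_verified.
identity_verified first appears in round 2.

2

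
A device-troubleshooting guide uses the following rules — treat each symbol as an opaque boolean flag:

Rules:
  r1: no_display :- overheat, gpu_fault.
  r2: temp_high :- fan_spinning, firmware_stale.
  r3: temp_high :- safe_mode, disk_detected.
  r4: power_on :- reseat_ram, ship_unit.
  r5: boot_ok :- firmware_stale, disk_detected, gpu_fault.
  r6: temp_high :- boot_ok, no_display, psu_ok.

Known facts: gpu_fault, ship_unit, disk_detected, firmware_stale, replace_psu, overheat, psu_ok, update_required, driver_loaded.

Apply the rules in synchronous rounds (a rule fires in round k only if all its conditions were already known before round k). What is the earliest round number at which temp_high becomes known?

Round 1: r1 [no_display :- overheat, gpu_fault.]; r5 [boot_ok :- firmware_stale, disk_detected, gpu_fault.]. New: no_display, boot_ok.
Round 2: r6 [temp_high :- boot_ok, no_display, psu_ok.]. New: temp_high.
temp_high first appears in round 2.

2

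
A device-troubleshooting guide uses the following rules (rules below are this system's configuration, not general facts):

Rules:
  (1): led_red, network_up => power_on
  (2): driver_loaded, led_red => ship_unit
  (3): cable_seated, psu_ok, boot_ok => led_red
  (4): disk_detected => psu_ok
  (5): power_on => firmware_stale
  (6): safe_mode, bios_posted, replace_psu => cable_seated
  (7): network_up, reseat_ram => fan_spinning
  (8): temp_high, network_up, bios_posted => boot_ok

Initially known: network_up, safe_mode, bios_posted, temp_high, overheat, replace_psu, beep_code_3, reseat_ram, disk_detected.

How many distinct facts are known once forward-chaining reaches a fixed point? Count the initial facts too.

Round 1: (4) [disk_detected => psu_ok]; (6) [safe_mode, bios_posted, replace_psu => cable_seated]; (7) [network_up, reseat_ram => fan_spinning]; (8) [temp_high, network_up, bios_posted => boot_ok]. New: psu_ok, cable_seated, fan_spinning, boot_ok.
Round 2: (3) [cable_seated, psu_ok, boot_ok => led_red]. New: led_red.
Round 3: (1) [led_red, network_up => power_on]. New: power_on.
Round 4: (5) [power_on => firmware_stale]. New: firmware_stale.
Closure: {beep_code_3, bios_posted, boot_ok, cable_seated, disk_detected, fan_spinning, firmware_stale, led_red, network_up, overheat, power_on, psu_ok, replace_psu, reseat_ram, safe_mode, temp_high} — 16 facts.

16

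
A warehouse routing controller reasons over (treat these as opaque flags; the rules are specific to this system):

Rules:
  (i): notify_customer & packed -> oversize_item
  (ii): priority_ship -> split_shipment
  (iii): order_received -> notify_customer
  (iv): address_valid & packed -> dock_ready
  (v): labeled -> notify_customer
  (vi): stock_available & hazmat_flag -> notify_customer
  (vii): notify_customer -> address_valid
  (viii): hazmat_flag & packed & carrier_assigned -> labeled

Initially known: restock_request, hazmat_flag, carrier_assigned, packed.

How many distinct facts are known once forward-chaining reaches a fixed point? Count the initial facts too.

9

Round 1: (viii) [hazmat_flag & packed & carrier_assigned -> labeled]. Adds labeled.
Round 2: (v) [labeled -> notify_customer]. Adds notify_customer.
Round 3: (i) [notify_customer & packed -> oversize_item]; (vii) [notify_customer -> address_valid]. Adds oversize_item, address_valid.
Round 4: (iv) [address_valid & packed -> dock_ready]. Adds dock_ready.
Closure: {address_valid, carrier_assigned, dock_ready, hazmat_flag, labeled, notify_customer, oversize_item, packed, restock_request} — 9 facts.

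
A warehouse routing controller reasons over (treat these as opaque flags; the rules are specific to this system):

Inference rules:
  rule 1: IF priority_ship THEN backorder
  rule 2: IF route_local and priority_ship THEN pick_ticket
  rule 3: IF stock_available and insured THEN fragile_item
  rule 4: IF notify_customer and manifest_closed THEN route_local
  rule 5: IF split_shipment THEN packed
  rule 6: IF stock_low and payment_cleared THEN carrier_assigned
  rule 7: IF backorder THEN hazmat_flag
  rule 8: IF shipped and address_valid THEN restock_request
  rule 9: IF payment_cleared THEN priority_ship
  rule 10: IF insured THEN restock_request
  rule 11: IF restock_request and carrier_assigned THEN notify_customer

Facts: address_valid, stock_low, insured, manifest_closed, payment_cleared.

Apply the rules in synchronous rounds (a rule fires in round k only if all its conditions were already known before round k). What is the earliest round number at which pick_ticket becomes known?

4

[1] rule 6 [IF stock_low and payment_cleared THEN carrier_assigned]; rule 9 [IF payment_cleared THEN priority_ship]; rule 10 [IF insured THEN restock_request]. ⇒ new: carrier_assigned, priority_ship, restock_request.
[2] rule 1 [IF priority_ship THEN backorder]; rule 11 [IF restock_request and carrier_assigned THEN notify_customer]. ⇒ new: backorder, notify_customer.
[3] rule 4 [IF notify_customer and manifest_closed THEN route_local]; rule 7 [IF backorder THEN hazmat_flag]. ⇒ new: route_local, hazmat_flag.
[4] rule 2 [IF route_local and priority_ship THEN pick_ticket]. ⇒ new: pick_ticket.
pick_ticket first appears in round 4.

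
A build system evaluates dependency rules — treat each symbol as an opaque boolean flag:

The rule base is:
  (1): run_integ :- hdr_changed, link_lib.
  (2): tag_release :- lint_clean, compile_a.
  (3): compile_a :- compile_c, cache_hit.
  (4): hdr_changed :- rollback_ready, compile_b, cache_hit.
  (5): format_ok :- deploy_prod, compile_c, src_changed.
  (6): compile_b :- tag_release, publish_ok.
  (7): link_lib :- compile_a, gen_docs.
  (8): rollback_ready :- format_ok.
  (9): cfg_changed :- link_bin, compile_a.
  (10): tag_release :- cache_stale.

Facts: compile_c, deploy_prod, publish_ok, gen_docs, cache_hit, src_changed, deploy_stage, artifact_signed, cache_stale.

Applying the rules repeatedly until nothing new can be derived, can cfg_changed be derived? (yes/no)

Round 1: (3) [compile_a :- compile_c, cache_hit.]; (5) [format_ok :- deploy_prod, compile_c, src_changed.]; (10) [tag_release :- cache_stale.]. New: compile_a, format_ok, tag_release.
Round 2: (6) [compile_b :- tag_release, publish_ok.]; (7) [link_lib :- compile_a, gen_docs.]; (8) [rollback_ready :- format_ok.]. New: compile_b, link_lib, rollback_ready.
Round 3: (4) [hdr_changed :- rollback_ready, compile_b, cache_hit.]. New: hdr_changed.
Round 4: (1) [run_integ :- hdr_changed, link_lib.]. New: run_integ.
Fixed point reached. cfg_changed is concluded only by (9); (9) needs link_bin (never derived).

no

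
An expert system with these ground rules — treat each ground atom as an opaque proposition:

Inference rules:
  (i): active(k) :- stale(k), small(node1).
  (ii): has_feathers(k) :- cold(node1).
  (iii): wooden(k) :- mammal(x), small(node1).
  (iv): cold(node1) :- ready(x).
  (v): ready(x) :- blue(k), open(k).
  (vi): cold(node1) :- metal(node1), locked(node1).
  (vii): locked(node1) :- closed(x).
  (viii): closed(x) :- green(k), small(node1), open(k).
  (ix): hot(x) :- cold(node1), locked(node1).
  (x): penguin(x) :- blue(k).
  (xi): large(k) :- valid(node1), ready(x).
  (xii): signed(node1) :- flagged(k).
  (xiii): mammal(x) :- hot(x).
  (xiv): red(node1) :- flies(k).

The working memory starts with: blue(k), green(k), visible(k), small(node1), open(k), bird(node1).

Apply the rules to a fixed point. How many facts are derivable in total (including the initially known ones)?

Round 1 fires (v), (viii), (x), giving ready(x), closed(x), penguin(x).
Round 2 fires (iv), (vii), giving cold(node1), locked(node1).
Round 3 fires (ii), (ix), giving has_feathers(k), hot(x).
Round 4 fires (xiii), giving mammal(x).
Round 5 fires (iii), giving wooden(k).
Closure: {bird(node1), blue(k), closed(x), cold(node1), green(k), has_feathers(k), hot(x), locked(node1), mammal(x), open(k), penguin(x), ready(x), small(node1), visible(k), wooden(k)} — 15 facts.

15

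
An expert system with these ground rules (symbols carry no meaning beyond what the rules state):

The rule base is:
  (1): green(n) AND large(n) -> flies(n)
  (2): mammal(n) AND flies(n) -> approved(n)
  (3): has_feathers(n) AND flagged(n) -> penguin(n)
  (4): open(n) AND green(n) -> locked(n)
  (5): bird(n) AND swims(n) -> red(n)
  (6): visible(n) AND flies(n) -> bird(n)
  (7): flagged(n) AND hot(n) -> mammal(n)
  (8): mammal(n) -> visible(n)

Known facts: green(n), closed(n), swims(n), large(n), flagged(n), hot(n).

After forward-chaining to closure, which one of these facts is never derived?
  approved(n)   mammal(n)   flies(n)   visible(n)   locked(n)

locked(n)

Round 1: (1) [green(n) AND large(n) -> flies(n)]; (7) [flagged(n) AND hot(n) -> mammal(n)]. Adds flies(n), mammal(n).
Round 2: (2) [mammal(n) AND flies(n) -> approved(n)]; (8) [mammal(n) -> visible(n)]. Adds approved(n), visible(n).
Round 3: (6) [visible(n) AND flies(n) -> bird(n)]. Adds bird(n).
Round 4: (5) [bird(n) AND swims(n) -> red(n)]. Adds red(n).
Derived: mammal(n) (round 1), approved(n) (round 2), visible(n) (round 2), flies(n) (round 1). locked(n) never appears in any round.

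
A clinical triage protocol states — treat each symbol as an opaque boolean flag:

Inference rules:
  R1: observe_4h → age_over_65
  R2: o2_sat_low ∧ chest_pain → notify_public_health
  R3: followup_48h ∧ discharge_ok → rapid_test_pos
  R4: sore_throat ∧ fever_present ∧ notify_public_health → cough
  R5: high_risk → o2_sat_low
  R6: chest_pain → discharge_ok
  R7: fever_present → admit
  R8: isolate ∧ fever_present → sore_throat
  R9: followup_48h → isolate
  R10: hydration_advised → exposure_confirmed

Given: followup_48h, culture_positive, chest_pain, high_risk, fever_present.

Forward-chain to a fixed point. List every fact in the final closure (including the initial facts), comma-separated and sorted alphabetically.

admit, chest_pain, cough, culture_positive, discharge_ok, fever_present, followup_48h, high_risk, isolate, notify_public_health, o2_sat_low, rapid_test_pos, sore_throat

Round 1: R5 [high_risk → o2_sat_low]; R6 [chest_pain → discharge_ok]; R7 [fever_present → admit]; R9 [followup_48h → isolate]. New: o2_sat_low, discharge_ok, admit, isolate.
Round 2: R2 [o2_sat_low ∧ chest_pain → notify_public_health]; R3 [followup_48h ∧ discharge_ok → rapid_test_pos]; R8 [isolate ∧ fever_present → sore_throat]. New: notify_public_health, rapid_test_pos, sore_throat.
Round 3: R4 [sore_throat ∧ fever_present ∧ notify_public_health → cough]. New: cough.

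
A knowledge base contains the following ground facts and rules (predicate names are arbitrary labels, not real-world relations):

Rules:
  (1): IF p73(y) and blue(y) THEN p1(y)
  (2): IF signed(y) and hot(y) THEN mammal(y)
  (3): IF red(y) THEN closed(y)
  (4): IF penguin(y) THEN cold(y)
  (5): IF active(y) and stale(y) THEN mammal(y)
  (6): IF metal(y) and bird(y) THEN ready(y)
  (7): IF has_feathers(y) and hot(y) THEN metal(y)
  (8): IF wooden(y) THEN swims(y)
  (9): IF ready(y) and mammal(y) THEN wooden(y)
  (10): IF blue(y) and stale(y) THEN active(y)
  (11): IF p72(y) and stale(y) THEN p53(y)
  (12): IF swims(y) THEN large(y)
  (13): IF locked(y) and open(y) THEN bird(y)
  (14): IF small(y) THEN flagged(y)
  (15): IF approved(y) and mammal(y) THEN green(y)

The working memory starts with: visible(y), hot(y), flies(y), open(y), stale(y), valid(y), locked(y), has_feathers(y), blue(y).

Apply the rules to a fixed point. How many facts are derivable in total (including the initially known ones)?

Round 1 — (7), (10), (13), derive metal(y), active(y), bird(y).
Round 2 — (5), (6), derive mammal(y), ready(y).
Round 3 — (9), derive wooden(y).
Round 4 — (8), derive swims(y).
Round 5 — (12), derive large(y).
Closure: {active(y), bird(y), blue(y), flies(y), has_feathers(y), hot(y), large(y), locked(y), mammal(y), metal(y), open(y), ready(y), stale(y), swims(y), valid(y), visible(y), wooden(y)} — 17 facts.

17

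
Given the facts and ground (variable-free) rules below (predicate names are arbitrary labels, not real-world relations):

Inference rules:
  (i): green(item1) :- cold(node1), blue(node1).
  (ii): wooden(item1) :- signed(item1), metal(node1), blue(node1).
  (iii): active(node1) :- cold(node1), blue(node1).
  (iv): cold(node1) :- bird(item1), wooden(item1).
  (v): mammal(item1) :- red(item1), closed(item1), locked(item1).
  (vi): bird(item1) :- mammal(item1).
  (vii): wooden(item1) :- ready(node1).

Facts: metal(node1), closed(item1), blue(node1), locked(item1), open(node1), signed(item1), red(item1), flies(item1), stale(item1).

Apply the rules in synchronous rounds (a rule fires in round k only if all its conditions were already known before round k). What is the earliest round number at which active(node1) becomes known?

4

Round 1: (ii) [wooden(item1) :- signed(item1), metal(node1), blue(node1).]; (v) [mammal(item1) :- red(item1), closed(item1), locked(item1).]. Adds wooden(item1), mammal(item1).
Round 2: (vi) [bird(item1) :- mammal(item1).]. Adds bird(item1).
Round 3: (iv) [cold(node1) :- bird(item1), wooden(item1).]. Adds cold(node1).
Round 4: (i) [green(item1) :- cold(node1), blue(node1).]; (iii) [active(node1) :- cold(node1), blue(node1).]. Adds green(item1), active(node1).
active(node1) first appears in round 4.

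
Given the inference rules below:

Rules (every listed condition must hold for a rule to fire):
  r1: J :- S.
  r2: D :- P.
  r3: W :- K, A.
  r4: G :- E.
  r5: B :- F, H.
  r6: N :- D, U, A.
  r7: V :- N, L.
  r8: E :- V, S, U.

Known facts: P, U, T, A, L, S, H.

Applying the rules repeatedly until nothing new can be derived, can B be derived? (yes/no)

Round 1 — r1, r2, derive J, D.
Round 2 — r6, derive N.
Round 3 — r7, derive V.
Round 4 — r8, derive E.
Round 5 — r4, derive G.
Fixed point reached. B is concluded only by r5; r5 needs F (never derived).

no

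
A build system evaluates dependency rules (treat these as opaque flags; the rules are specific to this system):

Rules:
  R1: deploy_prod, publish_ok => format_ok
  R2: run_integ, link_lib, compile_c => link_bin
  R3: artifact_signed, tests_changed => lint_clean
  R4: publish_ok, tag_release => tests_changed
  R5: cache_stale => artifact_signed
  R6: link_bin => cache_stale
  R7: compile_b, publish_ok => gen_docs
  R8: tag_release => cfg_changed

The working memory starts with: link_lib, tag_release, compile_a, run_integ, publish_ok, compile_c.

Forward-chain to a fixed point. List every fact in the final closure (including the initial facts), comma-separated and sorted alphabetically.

artifact_signed, cache_stale, cfg_changed, compile_a, compile_c, link_bin, link_lib, lint_clean, publish_ok, run_integ, tag_release, tests_changed

Round 1: R2 [run_integ, link_lib, compile_c => link_bin]; R4 [publish_ok, tag_release => tests_changed]; R8 [tag_release => cfg_changed]. New: link_bin, tests_changed, cfg_changed.
Round 2: R6 [link_bin => cache_stale]. New: cache_stale.
Round 3: R5 [cache_stale => artifact_signed]. New: artifact_signed.
Round 4: R3 [artifact_signed, tests_changed => lint_clean]. New: lint_clean.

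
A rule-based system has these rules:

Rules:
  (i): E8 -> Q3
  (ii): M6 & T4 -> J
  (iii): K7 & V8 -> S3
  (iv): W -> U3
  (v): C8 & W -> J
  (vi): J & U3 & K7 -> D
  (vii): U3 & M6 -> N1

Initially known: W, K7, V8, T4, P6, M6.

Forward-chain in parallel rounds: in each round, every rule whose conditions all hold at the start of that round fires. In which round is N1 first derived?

2

Round 1 fires (ii), (iii), (iv), giving J, S3, U3.
Round 2 fires (vi), (vii), giving D, N1.
N1 first appears in round 2.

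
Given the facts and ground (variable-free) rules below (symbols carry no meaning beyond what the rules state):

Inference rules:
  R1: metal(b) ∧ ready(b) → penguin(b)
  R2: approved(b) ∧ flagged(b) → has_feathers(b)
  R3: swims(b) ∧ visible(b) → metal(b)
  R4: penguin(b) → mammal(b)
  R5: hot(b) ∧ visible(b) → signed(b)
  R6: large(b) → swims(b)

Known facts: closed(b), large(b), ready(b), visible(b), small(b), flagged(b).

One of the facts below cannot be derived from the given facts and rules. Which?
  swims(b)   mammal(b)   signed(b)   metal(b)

signed(b)

Round 1: R6 [large(b) → swims(b)]. Adds swims(b).
Round 2: R3 [swims(b) ∧ visible(b) → metal(b)]. Adds metal(b).
Round 3: R1 [metal(b) ∧ ready(b) → penguin(b)]. Adds penguin(b).
Round 4: R4 [penguin(b) → mammal(b)]. Adds mammal(b).
Derived: mammal(b) (round 4), swims(b) (round 1), metal(b) (round 2). signed(b) never appears in any round.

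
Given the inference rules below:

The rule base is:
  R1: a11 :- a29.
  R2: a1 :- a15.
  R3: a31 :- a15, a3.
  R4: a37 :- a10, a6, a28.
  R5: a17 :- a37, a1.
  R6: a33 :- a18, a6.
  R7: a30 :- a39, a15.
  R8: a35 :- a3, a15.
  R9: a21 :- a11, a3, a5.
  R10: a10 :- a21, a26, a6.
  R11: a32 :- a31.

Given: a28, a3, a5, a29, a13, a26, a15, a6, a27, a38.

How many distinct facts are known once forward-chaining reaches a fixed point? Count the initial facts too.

19

Round 1 — R1, R2, R3, R8, derive a11, a1, a31, a35.
Round 2 — R9, R11, derive a21, a32.
Round 3 — R10, derive a10.
Round 4 — R4, derive a37.
Round 5 — R5, derive a17.
Closure: {a1, a10, a11, a13, a15, a17, a21, a26, a27, a28, a29, a3, a31, a32, a35, a37, a38, a5, a6} — 19 facts.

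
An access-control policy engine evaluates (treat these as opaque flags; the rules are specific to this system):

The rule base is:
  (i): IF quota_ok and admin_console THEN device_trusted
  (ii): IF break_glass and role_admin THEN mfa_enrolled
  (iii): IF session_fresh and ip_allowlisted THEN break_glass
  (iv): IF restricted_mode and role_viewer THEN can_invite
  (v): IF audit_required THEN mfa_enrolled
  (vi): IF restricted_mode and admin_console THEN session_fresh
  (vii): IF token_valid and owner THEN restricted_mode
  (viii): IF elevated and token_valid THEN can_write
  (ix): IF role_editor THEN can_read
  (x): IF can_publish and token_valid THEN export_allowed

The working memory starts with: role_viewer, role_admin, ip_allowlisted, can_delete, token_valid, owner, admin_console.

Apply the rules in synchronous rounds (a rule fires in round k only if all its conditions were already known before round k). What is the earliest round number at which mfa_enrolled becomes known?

Round 1 fires (vii), giving restricted_mode.
Round 2 fires (iv), (vi), giving can_invite, session_fresh.
Round 3 fires (iii), giving break_glass.
Round 4 fires (ii), giving mfa_enrolled.
mfa_enrolled first appears in round 4.

4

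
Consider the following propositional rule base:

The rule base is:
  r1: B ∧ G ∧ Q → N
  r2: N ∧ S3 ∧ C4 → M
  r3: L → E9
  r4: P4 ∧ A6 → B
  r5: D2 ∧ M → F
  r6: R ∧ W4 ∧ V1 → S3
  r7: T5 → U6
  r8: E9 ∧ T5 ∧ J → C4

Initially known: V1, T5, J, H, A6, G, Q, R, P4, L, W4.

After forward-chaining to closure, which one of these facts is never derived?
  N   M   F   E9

F

Round 1 fires r3, r4, r6, r7, giving E9, B, S3, U6.
Round 2 fires r1, r8, giving N, C4.
Round 3 fires r2, giving M.
Derived: E9 (round 1), M (round 3), N (round 2). F never appears in any round.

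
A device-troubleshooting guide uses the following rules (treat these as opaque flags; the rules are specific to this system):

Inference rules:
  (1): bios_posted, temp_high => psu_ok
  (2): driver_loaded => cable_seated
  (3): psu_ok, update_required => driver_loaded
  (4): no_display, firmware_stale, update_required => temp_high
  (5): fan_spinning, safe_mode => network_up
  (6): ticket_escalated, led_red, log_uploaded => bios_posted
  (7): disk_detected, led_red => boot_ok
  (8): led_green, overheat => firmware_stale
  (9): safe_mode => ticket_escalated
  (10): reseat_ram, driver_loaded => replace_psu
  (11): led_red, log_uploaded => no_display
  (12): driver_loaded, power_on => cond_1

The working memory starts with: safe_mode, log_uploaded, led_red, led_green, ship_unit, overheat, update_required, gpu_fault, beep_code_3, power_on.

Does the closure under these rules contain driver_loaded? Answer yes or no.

[1] (8) [led_green, overheat => firmware_stale]; (9) [safe_mode => ticket_escalated]; (11) [led_red, log_uploaded => no_display]. ⇒ new: firmware_stale, ticket_escalated, no_display.
[2] (4) [no_display, firmware_stale, update_required => temp_high]; (6) [ticket_escalated, led_red, log_uploaded => bios_posted]. ⇒ new: temp_high, bios_posted.
[3] (1) [bios_posted, temp_high => psu_ok]. ⇒ new: psu_ok.
[4] (3) [psu_ok, update_required => driver_loaded]. ⇒ new: driver_loaded.
[5] (2) [driver_loaded => cable_seated]; (12) [driver_loaded, power_on => cond_1]. ⇒ new: cable_seated, cond_1.
driver_loaded appears in round 4, so it is derivable.

yes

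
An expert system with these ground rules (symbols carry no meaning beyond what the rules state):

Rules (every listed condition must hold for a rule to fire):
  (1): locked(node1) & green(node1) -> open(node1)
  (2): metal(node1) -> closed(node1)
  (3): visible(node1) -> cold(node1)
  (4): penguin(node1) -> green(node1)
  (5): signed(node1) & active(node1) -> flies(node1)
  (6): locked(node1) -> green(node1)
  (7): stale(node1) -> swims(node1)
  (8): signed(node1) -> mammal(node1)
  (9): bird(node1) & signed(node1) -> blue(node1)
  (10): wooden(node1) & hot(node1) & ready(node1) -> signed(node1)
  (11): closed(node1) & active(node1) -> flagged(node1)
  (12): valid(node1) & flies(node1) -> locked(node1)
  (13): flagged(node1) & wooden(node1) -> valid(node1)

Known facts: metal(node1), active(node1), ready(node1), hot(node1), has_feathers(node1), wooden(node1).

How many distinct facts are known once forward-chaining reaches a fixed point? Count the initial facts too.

15

[1] (2) [metal(node1) -> closed(node1)]; (10) [wooden(node1) & hot(node1) & ready(node1) -> signed(node1)]. ⇒ new: closed(node1), signed(node1).
[2] (5) [signed(node1) & active(node1) -> flies(node1)]; (8) [signed(node1) -> mammal(node1)]; (11) [closed(node1) & active(node1) -> flagged(node1)]. ⇒ new: flies(node1), mammal(node1), flagged(node1).
[3] (13) [flagged(node1) & wooden(node1) -> valid(node1)]. ⇒ new: valid(node1).
[4] (12) [valid(node1) & flies(node1) -> locked(node1)]. ⇒ new: locked(node1).
[5] (6) [locked(node1) -> green(node1)]. ⇒ new: green(node1).
[6] (1) [locked(node1) & green(node1) -> open(node1)]. ⇒ new: open(node1).
Closure: {active(node1), closed(node1), flagged(node1), flies(node1), green(node1), has_feathers(node1), hot(node1), locked(node1), mammal(node1), metal(node1), open(node1), ready(node1), signed(node1), valid(node1), wooden(node1)} — 15 facts.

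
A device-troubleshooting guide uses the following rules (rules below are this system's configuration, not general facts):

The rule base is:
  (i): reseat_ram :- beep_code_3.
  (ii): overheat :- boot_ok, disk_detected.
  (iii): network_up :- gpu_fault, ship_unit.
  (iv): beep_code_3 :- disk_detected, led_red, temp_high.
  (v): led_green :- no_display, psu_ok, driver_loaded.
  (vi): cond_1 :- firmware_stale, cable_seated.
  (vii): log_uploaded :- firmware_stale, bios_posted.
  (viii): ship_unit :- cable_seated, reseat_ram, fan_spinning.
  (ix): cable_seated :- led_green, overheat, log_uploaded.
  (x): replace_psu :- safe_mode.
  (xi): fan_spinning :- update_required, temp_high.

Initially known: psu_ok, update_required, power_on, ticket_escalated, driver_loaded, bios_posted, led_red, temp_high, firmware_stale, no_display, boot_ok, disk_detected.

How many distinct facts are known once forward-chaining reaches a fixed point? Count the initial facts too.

21

[1] (ii) [overheat :- boot_ok, disk_detected.]; (iv) [beep_code_3 :- disk_detected, led_red, temp_high.]; (v) [led_green :- no_display, psu_ok, driver_loaded.]; (vii) [log_uploaded :- firmware_stale, bios_posted.]; (xi) [fan_spinning :- update_required, temp_high.]. ⇒ new: overheat, beep_code_3, led_green, log_uploaded, fan_spinning.
[2] (i) [reseat_ram :- beep_code_3.]; (ix) [cable_seated :- led_green, overheat, log_uploaded.]. ⇒ new: reseat_ram, cable_seated.
[3] (vi) [cond_1 :- firmware_stale, cable_seated.]; (viii) [ship_unit :- cable_seated, reseat_ram, fan_spinning.]. ⇒ new: cond_1, ship_unit.
Closure: {beep_code_3, bios_posted, boot_ok, cable_seated, cond_1, disk_detected, driver_loaded, fan_spinning, firmware_stale, led_green, led_red, log_uploaded, no_display, overheat, power_on, psu_ok, reseat_ram, ship_unit, temp_high, ticket_escalated, update_required} — 21 facts.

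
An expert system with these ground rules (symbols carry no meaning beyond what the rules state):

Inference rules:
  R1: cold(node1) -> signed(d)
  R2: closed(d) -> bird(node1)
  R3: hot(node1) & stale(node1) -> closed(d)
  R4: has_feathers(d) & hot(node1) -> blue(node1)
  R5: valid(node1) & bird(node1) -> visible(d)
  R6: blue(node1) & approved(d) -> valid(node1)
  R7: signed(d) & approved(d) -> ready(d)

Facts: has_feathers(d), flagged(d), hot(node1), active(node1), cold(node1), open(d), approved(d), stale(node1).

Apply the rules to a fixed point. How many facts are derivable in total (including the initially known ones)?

Round 1: R1 [cold(node1) -> signed(d)]; R3 [hot(node1) & stale(node1) -> closed(d)]; R4 [has_feathers(d) & hot(node1) -> blue(node1)]. New: signed(d), closed(d), blue(node1).
Round 2: R2 [closed(d) -> bird(node1)]; R6 [blue(node1) & approved(d) -> valid(node1)]; R7 [signed(d) & approved(d) -> ready(d)]. New: bird(node1), valid(node1), ready(d).
Round 3: R5 [valid(node1) & bird(node1) -> visible(d)]. New: visible(d).
Closure: {active(node1), approved(d), bird(node1), blue(node1), closed(d), cold(node1), flagged(d), has_feathers(d), hot(node1), open(d), ready(d), signed(d), stale(node1), valid(node1), visible(d)} — 15 facts.

15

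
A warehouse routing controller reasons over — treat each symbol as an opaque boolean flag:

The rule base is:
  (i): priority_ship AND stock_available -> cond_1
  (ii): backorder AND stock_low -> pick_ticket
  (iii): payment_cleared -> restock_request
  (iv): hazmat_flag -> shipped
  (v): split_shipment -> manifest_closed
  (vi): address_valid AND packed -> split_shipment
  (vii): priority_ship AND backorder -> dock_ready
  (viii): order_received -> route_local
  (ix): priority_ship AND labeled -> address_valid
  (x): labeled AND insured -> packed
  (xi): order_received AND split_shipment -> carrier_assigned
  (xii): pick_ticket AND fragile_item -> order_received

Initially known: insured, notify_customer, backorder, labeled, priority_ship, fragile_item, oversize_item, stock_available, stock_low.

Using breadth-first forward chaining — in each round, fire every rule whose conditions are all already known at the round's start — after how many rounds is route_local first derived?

3

Round 1: (i) [priority_ship AND stock_available -> cond_1]; (ii) [backorder AND stock_low -> pick_ticket]; (vii) [priority_ship AND backorder -> dock_ready]; (ix) [priority_ship AND labeled -> address_valid]; (x) [labeled AND insured -> packed]. New: cond_1, pick_ticket, dock_ready, address_valid, packed.
Round 2: (vi) [address_valid AND packed -> split_shipment]; (xii) [pick_ticket AND fragile_item -> order_received]. New: split_shipment, order_received.
Round 3: (v) [split_shipment -> manifest_closed]; (viii) [order_received -> route_local]; (xi) [order_received AND split_shipment -> carrier_assigned]. New: manifest_closed, route_local, carrier_assigned.
route_local first appears in round 3.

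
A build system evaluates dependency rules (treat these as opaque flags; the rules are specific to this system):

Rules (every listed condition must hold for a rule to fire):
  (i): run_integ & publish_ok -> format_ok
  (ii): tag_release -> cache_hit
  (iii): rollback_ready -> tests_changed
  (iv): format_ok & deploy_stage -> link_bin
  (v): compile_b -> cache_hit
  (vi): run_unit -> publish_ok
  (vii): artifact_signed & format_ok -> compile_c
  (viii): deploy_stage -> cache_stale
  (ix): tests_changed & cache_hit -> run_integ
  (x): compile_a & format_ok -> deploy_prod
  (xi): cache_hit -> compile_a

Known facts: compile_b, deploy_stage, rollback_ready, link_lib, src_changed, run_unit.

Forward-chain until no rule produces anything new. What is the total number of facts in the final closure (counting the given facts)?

15

Round 1: (iii) [rollback_ready -> tests_changed]; (v) [compile_b -> cache_hit]; (vi) [run_unit -> publish_ok]; (viii) [deploy_stage -> cache_stale]. New: tests_changed, cache_hit, publish_ok, cache_stale.
Round 2: (ix) [tests_changed & cache_hit -> run_integ]; (xi) [cache_hit -> compile_a]. New: run_integ, compile_a.
Round 3: (i) [run_integ & publish_ok -> format_ok]. New: format_ok.
Round 4: (iv) [format_ok & deploy_stage -> link_bin]; (x) [compile_a & format_ok -> deploy_prod]. New: link_bin, deploy_prod.
Closure: {cache_hit, cache_stale, compile_a, compile_b, deploy_prod, deploy_stage, format_ok, link_bin, link_lib, publish_ok, rollback_ready, run_integ, run_unit, src_changed, tests_changed} — 15 facts.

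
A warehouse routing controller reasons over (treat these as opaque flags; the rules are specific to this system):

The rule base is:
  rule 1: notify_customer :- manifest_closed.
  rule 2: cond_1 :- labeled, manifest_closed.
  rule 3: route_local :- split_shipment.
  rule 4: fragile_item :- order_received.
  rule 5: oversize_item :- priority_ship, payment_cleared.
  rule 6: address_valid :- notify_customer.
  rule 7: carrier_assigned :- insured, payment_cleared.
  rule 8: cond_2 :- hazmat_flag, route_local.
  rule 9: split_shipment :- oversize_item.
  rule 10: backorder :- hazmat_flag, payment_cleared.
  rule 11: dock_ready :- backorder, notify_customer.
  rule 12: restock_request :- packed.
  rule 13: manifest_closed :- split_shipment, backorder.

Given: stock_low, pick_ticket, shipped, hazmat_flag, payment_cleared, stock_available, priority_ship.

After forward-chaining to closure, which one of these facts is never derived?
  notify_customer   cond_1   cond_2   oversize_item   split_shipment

[1] rule 5 [oversize_item :- priority_ship, payment_cleared.]; rule 10 [backorder :- hazmat_flag, payment_cleared.]. ⇒ new: oversize_item, backorder.
[2] rule 9 [split_shipment :- oversize_item.]. ⇒ new: split_shipment.
[3] rule 3 [route_local :- split_shipment.]; rule 13 [manifest_closed :- split_shipment, backorder.]. ⇒ new: route_local, manifest_closed.
[4] rule 1 [notify_customer :- manifest_closed.]; rule 8 [cond_2 :- hazmat_flag, route_local.]. ⇒ new: notify_customer, cond_2.
[5] rule 6 [address_valid :- notify_customer.]; rule 11 [dock_ready :- backorder, notify_customer.]. ⇒ new: address_valid, dock_ready.
Derived: split_shipment (round 2), cond_2 (round 4), notify_customer (round 4), oversize_item (round 1). cond_1 never appears in any round.

cond_1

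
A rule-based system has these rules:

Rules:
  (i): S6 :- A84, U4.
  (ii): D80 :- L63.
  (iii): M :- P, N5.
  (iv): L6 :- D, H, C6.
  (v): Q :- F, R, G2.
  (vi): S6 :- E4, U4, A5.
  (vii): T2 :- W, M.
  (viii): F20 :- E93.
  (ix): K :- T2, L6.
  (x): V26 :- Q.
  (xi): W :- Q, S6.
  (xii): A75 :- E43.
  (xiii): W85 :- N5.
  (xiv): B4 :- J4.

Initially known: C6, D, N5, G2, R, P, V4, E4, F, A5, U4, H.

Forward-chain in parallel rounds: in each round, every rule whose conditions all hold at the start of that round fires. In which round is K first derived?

4

Round 1: (iii) [M :- P, N5.]; (iv) [L6 :- D, H, C6.]; (v) [Q :- F, R, G2.]; (vi) [S6 :- E4, U4, A5.]; (xiii) [W85 :- N5.]. New: M, L6, Q, S6, W85.
Round 2: (x) [V26 :- Q.]; (xi) [W :- Q, S6.]. New: V26, W.
Round 3: (vii) [T2 :- W, M.]. New: T2.
Round 4: (ix) [K :- T2, L6.]. New: K.
K first appears in round 4.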